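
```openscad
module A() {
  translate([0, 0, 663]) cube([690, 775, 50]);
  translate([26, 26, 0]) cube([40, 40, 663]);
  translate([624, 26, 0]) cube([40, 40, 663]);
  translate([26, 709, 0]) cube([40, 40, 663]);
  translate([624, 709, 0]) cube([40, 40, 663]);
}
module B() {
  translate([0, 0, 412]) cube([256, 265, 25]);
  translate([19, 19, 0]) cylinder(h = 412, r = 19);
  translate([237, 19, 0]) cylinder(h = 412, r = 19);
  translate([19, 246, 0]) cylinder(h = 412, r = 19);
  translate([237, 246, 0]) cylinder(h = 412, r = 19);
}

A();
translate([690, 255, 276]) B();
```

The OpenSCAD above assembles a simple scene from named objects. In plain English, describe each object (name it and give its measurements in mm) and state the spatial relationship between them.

A is a table: top 690 mm (x) × 775 mm (y), 50 mm thick, upper face at z = 713 mm, on four 40×40 mm square legs, each inset 26 mm from the nearest pair of top edges, running from z = 0 to the bottom of the top.

B is a four-legged stool. The seat is a 256×265×25 mm slab whose top surface is at z = 437 mm; four round legs, each 38 mm in diameter, run from the floor (z = 0) to the underside of the seat, each leg's axis is inset half a diameter from the nearest pair of seat edges (so the leg's bounding box is flush with the corner).

The stool is beside the table with their tops flush at z = 713.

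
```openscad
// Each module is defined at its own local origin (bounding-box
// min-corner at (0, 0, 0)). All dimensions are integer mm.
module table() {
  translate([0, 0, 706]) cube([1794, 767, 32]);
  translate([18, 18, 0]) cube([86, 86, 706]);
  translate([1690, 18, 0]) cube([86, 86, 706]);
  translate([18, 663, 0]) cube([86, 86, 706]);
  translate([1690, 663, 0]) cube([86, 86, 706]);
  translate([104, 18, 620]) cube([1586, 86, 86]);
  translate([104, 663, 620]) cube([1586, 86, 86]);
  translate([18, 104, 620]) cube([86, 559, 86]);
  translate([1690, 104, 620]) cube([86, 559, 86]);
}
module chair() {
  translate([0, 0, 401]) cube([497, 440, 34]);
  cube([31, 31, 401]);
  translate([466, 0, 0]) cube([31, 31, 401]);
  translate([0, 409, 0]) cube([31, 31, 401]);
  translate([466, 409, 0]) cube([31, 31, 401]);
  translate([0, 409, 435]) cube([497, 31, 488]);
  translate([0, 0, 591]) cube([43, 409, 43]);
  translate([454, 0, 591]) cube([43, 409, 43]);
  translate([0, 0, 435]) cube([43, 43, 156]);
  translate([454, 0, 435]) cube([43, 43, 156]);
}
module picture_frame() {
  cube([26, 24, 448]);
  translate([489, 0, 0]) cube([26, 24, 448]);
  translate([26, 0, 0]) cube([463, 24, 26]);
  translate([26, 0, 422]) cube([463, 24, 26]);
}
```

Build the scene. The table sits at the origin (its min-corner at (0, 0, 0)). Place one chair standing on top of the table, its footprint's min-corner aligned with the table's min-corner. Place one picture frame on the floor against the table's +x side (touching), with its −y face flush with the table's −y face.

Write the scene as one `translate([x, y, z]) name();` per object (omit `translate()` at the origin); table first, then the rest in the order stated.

table();
translate([0, 0, 738]) chair();
translate([1794, 0, 0]) picture_frame();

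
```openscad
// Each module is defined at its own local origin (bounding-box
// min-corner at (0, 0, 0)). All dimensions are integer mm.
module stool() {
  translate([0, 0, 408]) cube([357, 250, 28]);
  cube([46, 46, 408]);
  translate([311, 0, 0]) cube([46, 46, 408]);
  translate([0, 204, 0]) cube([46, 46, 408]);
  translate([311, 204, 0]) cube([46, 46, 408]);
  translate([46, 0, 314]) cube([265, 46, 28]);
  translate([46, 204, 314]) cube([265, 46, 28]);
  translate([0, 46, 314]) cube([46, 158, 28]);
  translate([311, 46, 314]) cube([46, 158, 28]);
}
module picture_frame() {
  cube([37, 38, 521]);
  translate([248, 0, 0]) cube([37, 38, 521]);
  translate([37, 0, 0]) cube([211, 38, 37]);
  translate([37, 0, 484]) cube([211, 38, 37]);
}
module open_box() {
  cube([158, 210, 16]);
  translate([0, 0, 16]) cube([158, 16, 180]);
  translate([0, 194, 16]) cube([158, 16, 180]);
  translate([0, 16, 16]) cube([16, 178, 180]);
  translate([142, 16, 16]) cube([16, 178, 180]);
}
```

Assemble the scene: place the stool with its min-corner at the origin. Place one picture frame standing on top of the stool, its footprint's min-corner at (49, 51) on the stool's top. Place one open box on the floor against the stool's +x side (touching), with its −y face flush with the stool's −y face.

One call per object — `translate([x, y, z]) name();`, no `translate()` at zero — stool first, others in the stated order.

stool();
translate([49, 51, 436]) picture_frame();
translate([357, 0, 0]) open_box();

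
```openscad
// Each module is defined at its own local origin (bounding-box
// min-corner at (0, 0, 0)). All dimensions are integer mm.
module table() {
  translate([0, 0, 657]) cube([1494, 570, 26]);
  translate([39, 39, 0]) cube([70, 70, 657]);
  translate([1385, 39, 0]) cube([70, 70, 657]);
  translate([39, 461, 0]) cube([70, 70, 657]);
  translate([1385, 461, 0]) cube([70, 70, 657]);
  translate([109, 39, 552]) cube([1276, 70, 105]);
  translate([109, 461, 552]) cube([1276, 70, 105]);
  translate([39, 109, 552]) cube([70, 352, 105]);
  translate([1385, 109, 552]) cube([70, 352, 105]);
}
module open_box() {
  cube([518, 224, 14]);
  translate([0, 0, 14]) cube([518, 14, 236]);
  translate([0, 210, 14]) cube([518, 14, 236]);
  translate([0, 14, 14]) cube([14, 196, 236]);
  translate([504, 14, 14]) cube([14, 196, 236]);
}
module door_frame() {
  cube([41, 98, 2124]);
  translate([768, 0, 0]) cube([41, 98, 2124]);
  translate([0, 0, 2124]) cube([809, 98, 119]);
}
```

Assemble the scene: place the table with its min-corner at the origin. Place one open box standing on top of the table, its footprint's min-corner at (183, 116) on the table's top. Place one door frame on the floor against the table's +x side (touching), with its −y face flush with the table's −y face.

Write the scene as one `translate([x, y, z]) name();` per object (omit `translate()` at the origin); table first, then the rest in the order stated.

table();
translate([183, 116, 683]) open_box();
translate([1494, 0, 0]) door_frame();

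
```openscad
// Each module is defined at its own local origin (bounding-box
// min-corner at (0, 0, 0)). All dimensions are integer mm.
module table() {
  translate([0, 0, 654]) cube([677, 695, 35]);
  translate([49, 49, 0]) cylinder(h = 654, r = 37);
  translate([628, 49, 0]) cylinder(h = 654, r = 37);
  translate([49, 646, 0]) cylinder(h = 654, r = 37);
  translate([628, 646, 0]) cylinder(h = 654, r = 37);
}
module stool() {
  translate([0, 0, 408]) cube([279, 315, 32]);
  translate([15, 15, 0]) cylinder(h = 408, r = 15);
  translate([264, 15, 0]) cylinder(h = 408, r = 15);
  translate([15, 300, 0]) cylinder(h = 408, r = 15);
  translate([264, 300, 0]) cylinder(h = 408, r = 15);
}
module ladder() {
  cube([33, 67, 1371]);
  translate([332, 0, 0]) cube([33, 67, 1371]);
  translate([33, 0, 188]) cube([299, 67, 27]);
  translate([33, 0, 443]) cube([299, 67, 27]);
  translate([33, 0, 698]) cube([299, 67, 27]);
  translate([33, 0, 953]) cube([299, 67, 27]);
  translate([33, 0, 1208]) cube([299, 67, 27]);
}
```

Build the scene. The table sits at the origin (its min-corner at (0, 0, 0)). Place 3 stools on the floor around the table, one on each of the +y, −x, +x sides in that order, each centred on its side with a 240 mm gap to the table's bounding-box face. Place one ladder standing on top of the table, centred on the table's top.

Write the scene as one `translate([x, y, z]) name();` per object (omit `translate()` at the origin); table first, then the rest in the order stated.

table();
translate([199, 935, 0]) stool();
translate([-519, 190, 0]) stool();
translate([917, 190, 0]) stool();
translate([156, 314, 689]) ladder();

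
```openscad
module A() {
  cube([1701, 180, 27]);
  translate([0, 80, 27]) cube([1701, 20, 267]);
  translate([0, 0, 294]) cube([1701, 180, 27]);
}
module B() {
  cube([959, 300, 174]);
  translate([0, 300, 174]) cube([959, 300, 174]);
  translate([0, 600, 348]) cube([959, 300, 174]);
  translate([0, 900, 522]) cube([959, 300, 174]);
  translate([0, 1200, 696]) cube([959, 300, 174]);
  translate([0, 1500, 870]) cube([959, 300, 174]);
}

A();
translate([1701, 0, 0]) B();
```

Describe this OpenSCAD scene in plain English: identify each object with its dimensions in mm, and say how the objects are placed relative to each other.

A is an I-beam lying along x, 1701 mm long. Overall section height 321 mm. Two flanges 180 mm wide (y) and 27 mm thick, one on the floor and one at the top; a web 20 mm thick runs between them, centred on the flange width.

B is a straight staircase of 6 solid steps. Each step is 959 mm wide (x), 300 mm deep (y, the going) and 174 mm tall (the rise). The first step rests on the floor; each subsequent step sits one going further in +y and one rise higher in +z, directly behind and above the previous step with no overlap.

The staircase is against the I-beam's +x side, with their −y faces flush.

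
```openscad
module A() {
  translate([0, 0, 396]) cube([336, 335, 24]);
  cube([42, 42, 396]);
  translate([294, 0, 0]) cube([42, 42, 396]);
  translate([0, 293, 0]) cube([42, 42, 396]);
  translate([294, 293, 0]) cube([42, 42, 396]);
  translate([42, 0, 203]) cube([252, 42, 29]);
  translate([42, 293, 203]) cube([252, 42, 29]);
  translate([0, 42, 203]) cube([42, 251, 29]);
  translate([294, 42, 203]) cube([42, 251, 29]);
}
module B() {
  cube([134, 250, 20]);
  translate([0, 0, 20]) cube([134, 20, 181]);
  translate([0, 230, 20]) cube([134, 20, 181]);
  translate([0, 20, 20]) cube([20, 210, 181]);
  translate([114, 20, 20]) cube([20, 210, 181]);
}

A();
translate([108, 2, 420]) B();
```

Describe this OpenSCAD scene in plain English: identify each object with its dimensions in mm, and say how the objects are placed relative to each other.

A is a simple wooden stool: a rectangular seat 336 mm (x) by 335 mm (y), 24 mm thick, top face at z = 420 mm, on four square legs, each 42×42 mm in cross-section. The legs rest on z = 0, each flush with a corner of the seat. Four stretchers, 42 mm wide and 29 mm tall, connect adjacent legs with their undersides at z = 203 mm, each running between the inner faces of the legs it joins and aligned with the legs' outer faces on the other axis.

B is an open storage box with external size 134×250×201 mm and wall thickness 20 mm (the base is also 20 mm thick). The base covers the whole footprint; the four walls stand on the base, with the y-facing walls full-width and the x-facing walls fitting between their inner faces.

The open box is on top of the stool.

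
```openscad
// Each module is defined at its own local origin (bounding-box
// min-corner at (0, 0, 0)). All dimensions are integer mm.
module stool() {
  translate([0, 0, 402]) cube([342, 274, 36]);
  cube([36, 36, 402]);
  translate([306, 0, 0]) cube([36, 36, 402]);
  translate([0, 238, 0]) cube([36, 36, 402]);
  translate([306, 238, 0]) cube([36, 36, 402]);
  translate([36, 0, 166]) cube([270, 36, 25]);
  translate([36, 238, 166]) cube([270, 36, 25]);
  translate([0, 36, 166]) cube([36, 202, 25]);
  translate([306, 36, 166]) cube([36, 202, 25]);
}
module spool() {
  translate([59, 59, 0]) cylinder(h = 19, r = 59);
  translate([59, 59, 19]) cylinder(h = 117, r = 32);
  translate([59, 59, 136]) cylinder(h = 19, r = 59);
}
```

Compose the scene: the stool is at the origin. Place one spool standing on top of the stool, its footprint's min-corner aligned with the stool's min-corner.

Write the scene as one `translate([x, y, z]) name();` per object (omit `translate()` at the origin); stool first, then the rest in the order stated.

stool();
translate([0, 0, 438]) spool();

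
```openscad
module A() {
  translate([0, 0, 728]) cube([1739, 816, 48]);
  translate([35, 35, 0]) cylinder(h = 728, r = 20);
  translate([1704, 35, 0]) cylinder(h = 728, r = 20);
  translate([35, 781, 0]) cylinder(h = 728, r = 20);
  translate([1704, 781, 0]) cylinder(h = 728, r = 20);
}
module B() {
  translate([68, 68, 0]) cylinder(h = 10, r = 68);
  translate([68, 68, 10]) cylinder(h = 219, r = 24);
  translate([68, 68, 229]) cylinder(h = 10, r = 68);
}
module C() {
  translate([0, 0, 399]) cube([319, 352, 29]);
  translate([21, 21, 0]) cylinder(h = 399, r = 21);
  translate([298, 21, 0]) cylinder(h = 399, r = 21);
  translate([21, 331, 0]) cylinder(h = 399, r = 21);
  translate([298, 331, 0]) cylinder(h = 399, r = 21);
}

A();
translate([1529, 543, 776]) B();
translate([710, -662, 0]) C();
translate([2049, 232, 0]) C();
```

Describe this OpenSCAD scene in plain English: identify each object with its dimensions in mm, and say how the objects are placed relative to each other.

A is a table: top 1739 mm (x) × 816 mm (y), 48 mm thick, upper face at z = 776 mm, on four round legs of 40 mm diameter, each leg's bounding box inset 15 mm from the nearest pair of top edges, running from z = 0 to the bottom of the top.

B is a spool: two coaxial disc flanges of radius 68 mm and thickness 10 mm, joined by a core cylinder of radius 24 mm and height 219 mm. The lower flange rests on z = 0 and the three cylinders share a vertical axis.

C is a simple wooden stool: a rectangular seat 319 mm (x) by 352 mm (y), 29 mm thick, top face at z = 428 mm, on four round legs, each 42 mm in diameter. The legs rest on z = 0, each leg's axis is inset half a diameter from the nearest pair of seat edges (so the leg's bounding box is flush with the corner).

The spool is on top of the table. Two stools sit around the table at the −y, +x sides.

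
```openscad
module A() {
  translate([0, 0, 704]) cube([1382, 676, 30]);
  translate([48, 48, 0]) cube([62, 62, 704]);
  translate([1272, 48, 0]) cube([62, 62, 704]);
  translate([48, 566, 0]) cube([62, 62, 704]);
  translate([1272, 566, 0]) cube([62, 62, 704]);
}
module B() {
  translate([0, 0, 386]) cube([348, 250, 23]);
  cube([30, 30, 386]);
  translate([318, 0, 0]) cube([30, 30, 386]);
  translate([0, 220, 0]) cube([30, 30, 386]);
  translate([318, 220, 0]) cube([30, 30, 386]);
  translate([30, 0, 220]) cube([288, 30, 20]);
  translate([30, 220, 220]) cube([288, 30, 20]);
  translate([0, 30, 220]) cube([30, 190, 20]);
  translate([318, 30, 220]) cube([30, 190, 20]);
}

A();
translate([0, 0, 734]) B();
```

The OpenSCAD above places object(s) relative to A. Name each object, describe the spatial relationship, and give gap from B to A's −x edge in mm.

The stool's min-x is at 0; the table's min-x is 0; gap = 0 mm.

A is a table. B is a stool. The stool is on top of the table. The gap from the stool to the table's −x edge is 0 mm.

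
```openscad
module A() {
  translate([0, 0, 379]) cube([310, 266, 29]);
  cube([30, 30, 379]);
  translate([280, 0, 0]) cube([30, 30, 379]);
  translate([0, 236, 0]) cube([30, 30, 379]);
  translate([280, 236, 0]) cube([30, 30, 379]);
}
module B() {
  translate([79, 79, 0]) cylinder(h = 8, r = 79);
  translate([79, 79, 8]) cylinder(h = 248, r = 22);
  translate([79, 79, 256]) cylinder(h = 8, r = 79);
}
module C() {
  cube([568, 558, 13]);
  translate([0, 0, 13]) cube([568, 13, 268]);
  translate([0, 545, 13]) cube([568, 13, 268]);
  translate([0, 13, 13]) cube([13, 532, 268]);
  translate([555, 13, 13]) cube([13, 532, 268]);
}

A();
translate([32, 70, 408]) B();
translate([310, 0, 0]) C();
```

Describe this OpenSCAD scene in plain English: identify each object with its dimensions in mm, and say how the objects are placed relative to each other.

A is a four-legged stool. The seat is a 310×266×29 mm slab whose top surface is at z = 408 mm; four square legs, each 30×30 mm in cross-section, run from the floor (z = 0) to the underside of the seat, each flush with a corner of the seat.

B is a spool: two coaxial disc flanges of radius 79 mm and thickness 8 mm, joined by a core cylinder of radius 22 mm and height 248 mm. The lower flange rests on z = 0 and the three cylinders share a vertical axis.

C is an open storage box with external size 568×558×281 mm and wall thickness 13 mm (the base is also 13 mm thick). The base covers the whole footprint; the four walls stand on the base, with the y-facing walls full-width and the x-facing walls fitting between their inner faces.

The spool is on top of the stool. The open box is against the stool's +x side, with their −y faces flush.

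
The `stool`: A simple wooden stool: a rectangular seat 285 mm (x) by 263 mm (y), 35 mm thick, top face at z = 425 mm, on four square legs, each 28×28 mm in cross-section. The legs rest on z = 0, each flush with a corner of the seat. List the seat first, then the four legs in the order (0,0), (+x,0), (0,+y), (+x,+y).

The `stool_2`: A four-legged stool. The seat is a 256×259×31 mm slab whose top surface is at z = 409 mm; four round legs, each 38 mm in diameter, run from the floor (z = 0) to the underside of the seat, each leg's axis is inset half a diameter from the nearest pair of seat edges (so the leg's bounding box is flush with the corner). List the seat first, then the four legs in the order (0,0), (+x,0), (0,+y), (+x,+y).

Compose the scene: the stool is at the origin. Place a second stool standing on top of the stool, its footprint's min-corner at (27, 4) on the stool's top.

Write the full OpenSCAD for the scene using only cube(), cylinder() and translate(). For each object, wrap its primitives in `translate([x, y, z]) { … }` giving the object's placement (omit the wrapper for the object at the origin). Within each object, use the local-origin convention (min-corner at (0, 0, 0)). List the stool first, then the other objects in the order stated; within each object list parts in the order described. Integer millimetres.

translate([0, 0, 390]) cube([285, 263, 35]);
cube([28, 28, 390]);
translate([257, 0, 0]) cube([28, 28, 390]);
translate([0, 235, 0]) cube([28, 28, 390]);
translate([257, 235, 0]) cube([28, 28, 390]);
translate([27, 4, 425]) {
  translate([0, 0, 378]) cube([256, 259, 31]);
  translate([19, 19, 0]) cylinder(h = 378, r = 19);
  translate([237, 19, 0]) cylinder(h = 378, r = 19);
  translate([19, 240, 0]) cylinder(h = 378, r = 19);
  translate([237, 240, 0]) cylinder(h = 378, r = 19);
}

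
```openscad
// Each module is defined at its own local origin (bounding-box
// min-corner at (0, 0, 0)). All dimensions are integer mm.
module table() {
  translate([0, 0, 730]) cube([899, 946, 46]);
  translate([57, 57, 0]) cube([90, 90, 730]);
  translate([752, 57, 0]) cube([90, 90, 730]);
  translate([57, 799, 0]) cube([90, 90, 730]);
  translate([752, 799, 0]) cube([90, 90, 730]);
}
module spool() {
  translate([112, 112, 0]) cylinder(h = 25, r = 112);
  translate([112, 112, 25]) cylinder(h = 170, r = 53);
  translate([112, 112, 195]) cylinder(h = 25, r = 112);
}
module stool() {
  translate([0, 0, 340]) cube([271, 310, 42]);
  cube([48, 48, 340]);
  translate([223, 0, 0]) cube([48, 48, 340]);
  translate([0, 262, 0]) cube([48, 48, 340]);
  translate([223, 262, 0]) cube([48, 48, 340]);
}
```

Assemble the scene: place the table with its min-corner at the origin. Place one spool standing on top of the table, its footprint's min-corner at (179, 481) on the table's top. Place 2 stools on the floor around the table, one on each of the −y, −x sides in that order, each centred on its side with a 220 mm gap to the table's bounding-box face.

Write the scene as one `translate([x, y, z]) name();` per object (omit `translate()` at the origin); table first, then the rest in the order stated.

table();
translate([179, 481, 776]) spool();
translate([314, -530, 0]) stool();
translate([-491, 318, 0]) stool();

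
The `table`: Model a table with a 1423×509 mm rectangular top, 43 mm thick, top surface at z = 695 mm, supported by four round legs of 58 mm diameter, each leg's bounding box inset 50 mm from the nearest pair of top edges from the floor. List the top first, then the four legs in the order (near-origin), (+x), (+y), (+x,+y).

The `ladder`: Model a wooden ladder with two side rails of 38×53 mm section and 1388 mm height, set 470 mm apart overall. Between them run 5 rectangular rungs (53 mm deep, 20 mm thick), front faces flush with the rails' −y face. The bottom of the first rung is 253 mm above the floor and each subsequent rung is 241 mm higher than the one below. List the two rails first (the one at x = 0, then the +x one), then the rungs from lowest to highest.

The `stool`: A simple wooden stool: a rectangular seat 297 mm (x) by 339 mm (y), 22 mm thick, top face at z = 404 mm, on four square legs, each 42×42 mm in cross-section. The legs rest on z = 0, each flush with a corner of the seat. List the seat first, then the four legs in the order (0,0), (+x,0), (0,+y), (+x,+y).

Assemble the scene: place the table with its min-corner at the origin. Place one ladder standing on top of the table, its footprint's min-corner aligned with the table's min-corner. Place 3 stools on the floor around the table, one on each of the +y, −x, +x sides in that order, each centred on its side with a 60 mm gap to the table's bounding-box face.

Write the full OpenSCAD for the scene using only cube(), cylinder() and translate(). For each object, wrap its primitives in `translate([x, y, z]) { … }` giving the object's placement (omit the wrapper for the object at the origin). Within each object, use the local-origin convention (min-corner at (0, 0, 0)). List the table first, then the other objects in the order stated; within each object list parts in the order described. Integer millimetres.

translate([0, 0, 652]) cube([1423, 509, 43]);
translate([79, 79, 0]) cylinder(h = 652, r = 29);
translate([1344, 79, 0]) cylinder(h = 652, r = 29);
translate([79, 430, 0]) cylinder(h = 652, r = 29);
translate([1344, 430, 0]) cylinder(h = 652, r = 29);
translate([0, 0, 695]) {
  cube([38, 53, 1388]);
  translate([432, 0, 0]) cube([38, 53, 1388]);
  translate([38, 0, 253]) cube([394, 53, 20]);
  translate([38, 0, 494]) cube([394, 53, 20]);
  translate([38, 0, 735]) cube([394, 53, 20]);
  translate([38, 0, 976]) cube([394, 53, 20]);
  translate([38, 0, 1217]) cube([394, 53, 20]);
}
translate([563, 569, 0]) {
  translate([0, 0, 382]) cube([297, 339, 22]);
  cube([42, 42, 382]);
  translate([255, 0, 0]) cube([42, 42, 382]);
  translate([0, 297, 0]) cube([42, 42, 382]);
  translate([255, 297, 0]) cube([42, 42, 382]);
}
translate([-357, 85, 0]) {
  translate([0, 0, 382]) cube([297, 339, 22]);
  cube([42, 42, 382]);
  translate([255, 0, 0]) cube([42, 42, 382]);
  translate([0, 297, 0]) cube([42, 42, 382]);
  translate([255, 297, 0]) cube([42, 42, 382]);
}
translate([1483, 85, 0]) {
  translate([0, 0, 382]) cube([297, 339, 22]);
  cube([42, 42, 382]);
  translate([255, 0, 0]) cube([42, 42, 382]);
  translate([0, 297, 0]) cube([42, 42, 382]);
  translate([255, 297, 0]) cube([42, 42, 382]);
}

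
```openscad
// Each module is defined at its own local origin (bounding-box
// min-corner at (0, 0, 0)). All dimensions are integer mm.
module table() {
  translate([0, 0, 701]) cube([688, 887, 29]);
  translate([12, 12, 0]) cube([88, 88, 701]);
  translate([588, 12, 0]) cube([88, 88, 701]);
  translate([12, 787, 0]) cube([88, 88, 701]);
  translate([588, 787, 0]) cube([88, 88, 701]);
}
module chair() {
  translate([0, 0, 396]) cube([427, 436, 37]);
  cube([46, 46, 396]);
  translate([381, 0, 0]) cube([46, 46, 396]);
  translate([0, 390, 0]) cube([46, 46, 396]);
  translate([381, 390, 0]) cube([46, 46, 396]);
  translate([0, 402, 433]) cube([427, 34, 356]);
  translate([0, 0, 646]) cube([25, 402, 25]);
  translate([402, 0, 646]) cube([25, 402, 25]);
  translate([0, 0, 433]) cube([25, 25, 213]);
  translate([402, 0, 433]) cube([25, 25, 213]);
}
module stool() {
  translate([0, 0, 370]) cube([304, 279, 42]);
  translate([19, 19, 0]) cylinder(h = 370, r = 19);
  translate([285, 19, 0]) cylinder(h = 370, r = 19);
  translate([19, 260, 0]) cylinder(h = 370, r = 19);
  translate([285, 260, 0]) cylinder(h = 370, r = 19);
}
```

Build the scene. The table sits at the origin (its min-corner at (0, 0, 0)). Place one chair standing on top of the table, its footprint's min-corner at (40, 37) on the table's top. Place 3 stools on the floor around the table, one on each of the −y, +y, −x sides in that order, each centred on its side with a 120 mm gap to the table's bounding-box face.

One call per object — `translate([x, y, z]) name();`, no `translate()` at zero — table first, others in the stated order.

table();
translate([40, 37, 730]) chair();
translate([192, -399, 0]) stool();
translate([192, 1007, 0]) stool();
translate([-424, 304, 0]) stool();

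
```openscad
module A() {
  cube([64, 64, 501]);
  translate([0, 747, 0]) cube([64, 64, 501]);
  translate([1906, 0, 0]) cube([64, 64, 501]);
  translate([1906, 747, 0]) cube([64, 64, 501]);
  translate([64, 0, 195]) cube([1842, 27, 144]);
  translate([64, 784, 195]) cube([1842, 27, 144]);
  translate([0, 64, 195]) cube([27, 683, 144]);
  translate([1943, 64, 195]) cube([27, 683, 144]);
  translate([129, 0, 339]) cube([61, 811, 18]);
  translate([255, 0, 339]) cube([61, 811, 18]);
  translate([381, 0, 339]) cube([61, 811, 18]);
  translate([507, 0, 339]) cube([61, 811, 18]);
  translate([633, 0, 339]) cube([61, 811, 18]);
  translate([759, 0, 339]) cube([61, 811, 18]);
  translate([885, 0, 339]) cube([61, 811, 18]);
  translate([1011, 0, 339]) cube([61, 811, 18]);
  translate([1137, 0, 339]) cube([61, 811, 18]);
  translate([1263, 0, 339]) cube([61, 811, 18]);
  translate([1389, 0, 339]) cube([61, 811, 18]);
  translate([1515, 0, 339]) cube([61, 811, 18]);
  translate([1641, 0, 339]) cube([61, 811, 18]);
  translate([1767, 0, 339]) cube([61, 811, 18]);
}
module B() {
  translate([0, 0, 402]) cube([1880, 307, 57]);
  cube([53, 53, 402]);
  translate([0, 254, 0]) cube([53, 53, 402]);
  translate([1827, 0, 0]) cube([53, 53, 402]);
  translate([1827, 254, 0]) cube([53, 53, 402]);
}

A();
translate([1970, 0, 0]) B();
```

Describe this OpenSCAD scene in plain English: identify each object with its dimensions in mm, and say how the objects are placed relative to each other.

A is a bed frame 1970 mm long (x) by 811 mm wide (y). Four 64×64 mm corner posts, 501 mm tall, at the corners of the footprint. Four rails of 27 mm thickness and 144 mm height run between adjacent posts with their undersides at z = 195 mm, their outer faces flush with the outside of the frame (the two x-running rails run between the posts' inner faces; the two y-running rails run between the posts' inner faces). 14 slats, each 61 mm wide (x) and 18 mm thick, lie across the top of the two x-running rails, running the full 811 mm width of the frame in y; the slats are evenly spaced along x between the inner faces of the end posts with equal gaps (rounded down to the nearest mm) at the −x end and between each pair — any rounding remainder accumulates at the +x end.

B is a long wooden bench with a 1880 mm (x) × 307 mm (y) seat, 57 mm thick, its top surface 459 mm above the floor. Four 53 mm square legs at the seat corners, flush with the edges, run from z = 0 to the seat underside.

The bench is against the bed frame's +x side, with their −y faces flush.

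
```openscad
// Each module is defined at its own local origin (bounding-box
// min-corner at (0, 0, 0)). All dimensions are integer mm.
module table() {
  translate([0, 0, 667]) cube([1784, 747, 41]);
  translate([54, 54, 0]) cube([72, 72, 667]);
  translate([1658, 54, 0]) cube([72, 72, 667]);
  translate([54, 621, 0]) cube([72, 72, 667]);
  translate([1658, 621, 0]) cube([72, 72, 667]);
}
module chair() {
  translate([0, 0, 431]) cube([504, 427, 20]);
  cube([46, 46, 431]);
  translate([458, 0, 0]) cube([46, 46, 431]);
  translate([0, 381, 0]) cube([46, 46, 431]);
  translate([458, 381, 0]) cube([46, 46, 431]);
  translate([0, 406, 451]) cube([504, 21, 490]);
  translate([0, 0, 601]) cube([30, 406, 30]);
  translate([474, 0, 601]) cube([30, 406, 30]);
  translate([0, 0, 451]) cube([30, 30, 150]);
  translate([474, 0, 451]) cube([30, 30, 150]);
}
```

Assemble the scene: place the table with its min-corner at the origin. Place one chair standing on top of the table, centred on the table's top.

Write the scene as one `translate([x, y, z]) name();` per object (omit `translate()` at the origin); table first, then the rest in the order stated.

table();
translate([640, 160, 708]) chair();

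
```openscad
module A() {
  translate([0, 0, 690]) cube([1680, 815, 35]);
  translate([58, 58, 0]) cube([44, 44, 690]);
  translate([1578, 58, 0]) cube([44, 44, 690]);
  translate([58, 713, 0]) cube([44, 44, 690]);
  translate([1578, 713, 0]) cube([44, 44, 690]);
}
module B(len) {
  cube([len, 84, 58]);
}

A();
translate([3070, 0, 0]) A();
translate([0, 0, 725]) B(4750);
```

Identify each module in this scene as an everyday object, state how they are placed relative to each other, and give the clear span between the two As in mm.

A is a table. B is a beam. A beam spans the tops of two tables. The clear span between the two tables is 1390 mm.

Second table starts at x = 3070; first ends at x = 1680; clear span = 3070 − 1680 = 1390 mm.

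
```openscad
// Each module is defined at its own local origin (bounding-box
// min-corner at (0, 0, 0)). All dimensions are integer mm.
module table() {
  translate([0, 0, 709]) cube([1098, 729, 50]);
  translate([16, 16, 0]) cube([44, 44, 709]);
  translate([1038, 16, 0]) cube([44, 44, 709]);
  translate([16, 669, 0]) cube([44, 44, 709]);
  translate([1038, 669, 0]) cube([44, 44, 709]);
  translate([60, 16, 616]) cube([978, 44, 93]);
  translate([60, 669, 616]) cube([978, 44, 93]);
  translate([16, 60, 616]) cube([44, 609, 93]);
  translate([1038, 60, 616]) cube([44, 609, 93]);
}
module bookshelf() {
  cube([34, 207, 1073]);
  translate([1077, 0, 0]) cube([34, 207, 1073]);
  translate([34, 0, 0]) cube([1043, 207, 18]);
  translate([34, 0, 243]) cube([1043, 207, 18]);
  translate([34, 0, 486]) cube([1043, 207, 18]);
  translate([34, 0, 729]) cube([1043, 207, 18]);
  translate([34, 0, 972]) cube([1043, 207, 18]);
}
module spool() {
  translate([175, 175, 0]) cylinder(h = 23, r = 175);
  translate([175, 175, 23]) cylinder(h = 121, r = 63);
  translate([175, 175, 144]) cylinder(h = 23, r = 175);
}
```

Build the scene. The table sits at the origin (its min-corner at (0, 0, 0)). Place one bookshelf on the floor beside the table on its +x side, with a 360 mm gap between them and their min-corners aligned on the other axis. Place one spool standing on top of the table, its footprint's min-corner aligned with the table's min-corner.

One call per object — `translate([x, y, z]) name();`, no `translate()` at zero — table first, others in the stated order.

table();
translate([1458, 0, 0]) bookshelf();
translate([0, 0, 759]) spool();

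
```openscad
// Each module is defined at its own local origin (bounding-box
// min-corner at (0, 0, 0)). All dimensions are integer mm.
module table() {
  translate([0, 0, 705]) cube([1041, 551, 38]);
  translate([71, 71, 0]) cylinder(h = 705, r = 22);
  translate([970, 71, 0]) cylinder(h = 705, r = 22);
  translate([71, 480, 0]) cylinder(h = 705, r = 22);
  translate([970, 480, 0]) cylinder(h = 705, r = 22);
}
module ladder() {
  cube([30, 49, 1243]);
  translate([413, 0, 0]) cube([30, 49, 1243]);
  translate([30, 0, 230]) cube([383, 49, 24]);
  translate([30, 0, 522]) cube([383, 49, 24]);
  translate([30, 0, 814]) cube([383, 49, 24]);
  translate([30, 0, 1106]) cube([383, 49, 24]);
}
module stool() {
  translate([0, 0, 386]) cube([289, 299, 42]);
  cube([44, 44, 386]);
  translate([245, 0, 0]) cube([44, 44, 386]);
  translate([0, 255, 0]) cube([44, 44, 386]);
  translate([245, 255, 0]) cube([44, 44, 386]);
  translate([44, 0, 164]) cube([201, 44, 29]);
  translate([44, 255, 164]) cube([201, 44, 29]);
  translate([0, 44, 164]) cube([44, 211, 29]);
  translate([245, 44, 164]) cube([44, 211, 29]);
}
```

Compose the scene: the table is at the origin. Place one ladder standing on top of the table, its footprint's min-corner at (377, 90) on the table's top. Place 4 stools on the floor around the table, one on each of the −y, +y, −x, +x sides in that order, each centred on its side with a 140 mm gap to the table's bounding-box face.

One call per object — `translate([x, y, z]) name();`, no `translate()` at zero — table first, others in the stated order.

table();
translate([377, 90, 743]) ladder();
translate([376, -439, 0]) stool();
translate([376, 691, 0]) stool();
translate([-429, 126, 0]) stool();
translate([1181, 126, 0]) stool();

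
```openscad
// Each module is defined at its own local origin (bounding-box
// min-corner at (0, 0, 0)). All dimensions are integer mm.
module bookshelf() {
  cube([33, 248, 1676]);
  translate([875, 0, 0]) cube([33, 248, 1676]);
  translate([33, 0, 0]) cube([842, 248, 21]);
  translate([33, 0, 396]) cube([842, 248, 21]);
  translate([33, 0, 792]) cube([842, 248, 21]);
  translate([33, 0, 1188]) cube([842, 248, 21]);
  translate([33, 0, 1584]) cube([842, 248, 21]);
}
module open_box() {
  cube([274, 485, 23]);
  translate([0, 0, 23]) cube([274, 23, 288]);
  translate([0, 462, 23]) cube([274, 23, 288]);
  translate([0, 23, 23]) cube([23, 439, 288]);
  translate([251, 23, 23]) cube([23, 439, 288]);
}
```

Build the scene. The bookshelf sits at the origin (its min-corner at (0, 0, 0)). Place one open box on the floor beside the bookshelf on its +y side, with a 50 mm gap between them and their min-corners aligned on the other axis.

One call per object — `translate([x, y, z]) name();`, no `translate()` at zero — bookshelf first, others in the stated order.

bookshelf();
translate([0, 298, 0]) open_box();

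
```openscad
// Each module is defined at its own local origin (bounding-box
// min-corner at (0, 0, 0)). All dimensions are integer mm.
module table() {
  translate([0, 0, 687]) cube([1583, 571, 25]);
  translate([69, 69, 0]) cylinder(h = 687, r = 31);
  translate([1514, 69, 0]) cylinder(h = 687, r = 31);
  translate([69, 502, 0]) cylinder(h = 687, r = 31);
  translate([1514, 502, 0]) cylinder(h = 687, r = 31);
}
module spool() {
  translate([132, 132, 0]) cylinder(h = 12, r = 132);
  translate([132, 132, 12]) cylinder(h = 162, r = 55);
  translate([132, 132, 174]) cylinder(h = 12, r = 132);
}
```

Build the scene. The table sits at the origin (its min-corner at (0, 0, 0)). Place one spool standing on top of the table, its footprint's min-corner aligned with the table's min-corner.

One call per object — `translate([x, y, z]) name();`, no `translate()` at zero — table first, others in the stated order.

table();
translate([0, 0, 712]) spool();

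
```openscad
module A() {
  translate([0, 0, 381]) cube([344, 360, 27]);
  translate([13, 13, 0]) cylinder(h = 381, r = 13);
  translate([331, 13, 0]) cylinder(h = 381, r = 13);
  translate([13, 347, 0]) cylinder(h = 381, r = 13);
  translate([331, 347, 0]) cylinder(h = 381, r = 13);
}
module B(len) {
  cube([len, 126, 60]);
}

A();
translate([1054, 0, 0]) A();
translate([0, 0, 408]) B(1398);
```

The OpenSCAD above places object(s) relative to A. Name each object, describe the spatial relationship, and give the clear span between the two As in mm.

A is a stool. B is a beam. A beam spans the tops of two stools. The clear span between the two stools is 710 mm.

Second stool starts at x = 1054; first ends at x = 344; clear span = 1054 − 344 = 710 mm.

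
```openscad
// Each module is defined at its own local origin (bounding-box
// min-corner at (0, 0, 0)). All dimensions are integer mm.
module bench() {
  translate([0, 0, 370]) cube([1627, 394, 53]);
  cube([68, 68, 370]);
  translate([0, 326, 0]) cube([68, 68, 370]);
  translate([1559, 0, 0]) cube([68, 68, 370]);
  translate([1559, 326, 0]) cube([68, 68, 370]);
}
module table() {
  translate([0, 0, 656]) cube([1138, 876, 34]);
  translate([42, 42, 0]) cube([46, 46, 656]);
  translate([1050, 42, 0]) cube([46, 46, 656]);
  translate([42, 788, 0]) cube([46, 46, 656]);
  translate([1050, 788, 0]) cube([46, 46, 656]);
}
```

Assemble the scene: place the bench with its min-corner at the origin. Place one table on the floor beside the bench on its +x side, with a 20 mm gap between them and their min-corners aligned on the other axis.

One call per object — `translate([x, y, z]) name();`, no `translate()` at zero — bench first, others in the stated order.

bench();
translate([1647, 0, 0]) table();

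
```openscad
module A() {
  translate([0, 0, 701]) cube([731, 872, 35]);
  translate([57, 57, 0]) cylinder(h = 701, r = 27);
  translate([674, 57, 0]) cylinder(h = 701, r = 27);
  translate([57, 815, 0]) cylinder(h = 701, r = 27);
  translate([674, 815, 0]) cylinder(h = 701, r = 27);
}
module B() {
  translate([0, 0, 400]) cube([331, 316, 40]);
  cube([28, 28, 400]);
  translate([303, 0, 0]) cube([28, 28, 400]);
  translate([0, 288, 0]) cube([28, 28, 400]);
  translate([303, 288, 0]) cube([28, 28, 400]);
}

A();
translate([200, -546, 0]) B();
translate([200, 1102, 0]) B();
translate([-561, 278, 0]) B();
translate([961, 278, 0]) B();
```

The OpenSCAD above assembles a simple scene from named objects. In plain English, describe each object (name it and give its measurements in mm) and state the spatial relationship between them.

A is a table with a 731×872 mm rectangular top, 35 mm thick, top surface at z = 736 mm, supported by four round legs of 54 mm diameter, each leg's bounding box inset 30 mm from the nearest pair of top edges, running from the floor.

B is a four-legged stool. The seat is 331×316 mm, 40 mm thick, top at z = 440 mm. It stands on four square legs, each 28×28 mm in cross-section, from z = 0 to the seat underside, each flush with a corner of the seat.

Four stools sit around the table at the −y, +y, −x, +x sides.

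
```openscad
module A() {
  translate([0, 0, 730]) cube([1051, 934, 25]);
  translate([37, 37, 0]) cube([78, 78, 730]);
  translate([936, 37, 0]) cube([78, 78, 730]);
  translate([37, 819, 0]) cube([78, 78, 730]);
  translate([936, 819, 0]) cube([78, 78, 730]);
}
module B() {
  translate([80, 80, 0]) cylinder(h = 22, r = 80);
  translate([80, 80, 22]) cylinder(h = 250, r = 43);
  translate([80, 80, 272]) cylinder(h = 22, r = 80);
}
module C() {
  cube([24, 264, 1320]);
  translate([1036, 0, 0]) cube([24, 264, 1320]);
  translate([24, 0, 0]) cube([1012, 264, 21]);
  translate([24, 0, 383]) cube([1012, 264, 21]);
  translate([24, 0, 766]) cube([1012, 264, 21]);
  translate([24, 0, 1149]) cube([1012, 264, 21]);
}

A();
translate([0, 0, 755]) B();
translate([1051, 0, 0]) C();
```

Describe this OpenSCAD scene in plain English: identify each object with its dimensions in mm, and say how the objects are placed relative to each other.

A is a table with a 1051×934 mm rectangular top, 25 mm thick, top surface at z = 755 mm, supported by four 78×78 mm square legs, each inset 37 mm from the nearest pair of top edges, running from the floor.

B is a spool: two coaxial disc flanges of radius 80 mm and thickness 22 mm, joined by a core cylinder of radius 43 mm and height 250 mm. The lower flange rests on z = 0 and the three cylinders share a vertical axis.

C is an open bookshelf. Two side panels, each 24 mm thick, 264 mm deep and 1320 mm tall, stand 1060 mm apart (outside-to-outside). Between them sit 4 shelves, each 21 mm thick and 264 mm deep, spanning the full gap between the sides. The bottom shelf rests on the floor (its underside at z = 0) and the clear gap between one shelf's top and the next shelf's underside is 362 mm.

The spool is on top of the table. The bookshelf is against the table's +x side, with their −y faces flush.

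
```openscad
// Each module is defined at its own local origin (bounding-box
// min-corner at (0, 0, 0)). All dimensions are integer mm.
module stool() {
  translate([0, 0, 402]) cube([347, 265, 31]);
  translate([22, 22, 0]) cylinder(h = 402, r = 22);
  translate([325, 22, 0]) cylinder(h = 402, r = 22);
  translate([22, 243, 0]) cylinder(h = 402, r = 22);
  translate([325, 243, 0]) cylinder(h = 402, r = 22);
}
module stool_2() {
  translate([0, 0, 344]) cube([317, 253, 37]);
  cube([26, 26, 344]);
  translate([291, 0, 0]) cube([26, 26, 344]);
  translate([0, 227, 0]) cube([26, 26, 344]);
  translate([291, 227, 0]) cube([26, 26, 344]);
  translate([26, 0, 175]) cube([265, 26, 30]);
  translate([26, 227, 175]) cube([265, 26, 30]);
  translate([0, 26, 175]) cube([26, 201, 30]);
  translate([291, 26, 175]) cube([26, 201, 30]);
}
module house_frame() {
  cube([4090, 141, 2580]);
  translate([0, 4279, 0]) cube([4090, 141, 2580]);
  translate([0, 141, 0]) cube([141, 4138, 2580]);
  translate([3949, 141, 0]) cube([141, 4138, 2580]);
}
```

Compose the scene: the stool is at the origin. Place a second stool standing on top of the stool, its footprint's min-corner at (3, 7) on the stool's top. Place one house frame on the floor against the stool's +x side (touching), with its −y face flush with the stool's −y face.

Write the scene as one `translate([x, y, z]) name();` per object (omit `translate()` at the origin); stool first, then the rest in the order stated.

stool();
translate([3, 7, 433]) stool_2();
translate([347, 0, 0]) house_frame();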